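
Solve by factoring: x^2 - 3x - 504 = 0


We need two numbers that multiply to -504 and add to -3.
Those numbers are 21 and -24 (since 21 * (-24) = -504 and 21 + (-24) = -3).
So x^2 - 3x - 504 = (x + 21)(x - 24) = 0
Setting each factor to zero: x = -21 or x = 24

x = -21, x = 24


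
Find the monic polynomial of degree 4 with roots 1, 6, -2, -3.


A monic polynomial with roots 1, 6, -2, -3 is:
p(x) = (x - 1)(x - 6)(x + 2)(x + 3)
After multiplying by (x - 1): x - 1
After multiplying by (x - 6): x^2 - 7x + 6
After multiplying by (x + 2): x^3 - 5x^2 - 8x + 12
After multiplying by (x + 3): x^4 - 2x^3 - 23x^2 - 12x + 36

x^4 - 2x^3 - 23x^2 - 12x + 36


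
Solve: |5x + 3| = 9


An absolute value equation |expr| = 9 gives two cases:
Case 1: 5x + 3 = 9
  5x = 6, so x = 6/5
Case 2: 5x + 3 = -9
  5x = -12, so x = -12/5

x = -12/5, x = 6/5


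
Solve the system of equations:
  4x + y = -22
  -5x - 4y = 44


Using Cramer's rule:
Determinant D = (4)(-4) - (-5)(1) = -16 + 5 = -11
Dx = (-22)(-4) - (44)(1) = 88 - 44 = 44
Dy = (4)(44) - (-5)(-22) = 176 - 110 = 66
x = Dx/D = 44/-11 = -4
y = Dy/D = 66/-11 = -6

x = -4, y = -6


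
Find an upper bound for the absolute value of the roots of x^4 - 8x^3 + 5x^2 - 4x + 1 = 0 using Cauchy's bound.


Cauchy's bound: all roots r satisfy |r| <= 1 + max(|a_i/a_n|) for i = 0,...,n-1
where a_n is the leading coefficient.

Coefficients: [1, -8, 5, -4, 1]
Leading coefficient a_n = 1
Ratios |a_i/a_n|: 8, 5, 4, 1
Maximum ratio: 8
Cauchy's bound: |r| <= 1 + 8 = 9

Upper bound = 9


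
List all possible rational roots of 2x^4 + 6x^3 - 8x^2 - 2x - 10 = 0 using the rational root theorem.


Rational root theorem: possible roots are ±p/q where:
  p divides the constant term (-10): p ∈ {1, 2, 5, 10}
  q divides the leading coefficient (2): q ∈ {1, 2}

All possible rational roots: -10, -5, -5/2, -2, -1, -1/2, 1/2, 1, 2, 5/2, 5, 10

-10, -5, -5/2, -2, -1, -1/2, 1/2, 1, 2, 5/2, 5, 10


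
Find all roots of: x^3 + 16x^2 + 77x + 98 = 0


Let p(x) = x^3 + 16x^2 + 77x + 98. By the rational root theorem (leading coefficient 1), any rational root is an integer divisor of 98: try ±1, ±2, ... in turn.
Test x = 1: value = 192 ≠ 0.
Test x = -1: value = 36 ≠ 0.
Test x = 2: value = 324 ≠ 0.
Test x = -2: value = 0 ✓, so (x + 2) is a factor.
Synthetic division by (x + 2): bring down 1; 1(-2) + 16 = 14; 14(-2) + 77 = 49; 49(-2) + 98 = 0 → quotient x^2 + 14x + 49, remainder 0.
Solve the quadratic x^2 + 14x + 49 = 0: discriminant = 14^2 - 4(1)(49) = 196 - 196 = 0.
Discriminant = 0, so a double root: x = -14/2 = -7.
Collecting all roots found:

x = -7 (multiplicity 2), x = -2


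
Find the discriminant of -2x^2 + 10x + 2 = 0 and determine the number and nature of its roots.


For ax^2 + bx + c = 0, discriminant D = b^2 - 4ac
Here a = -2, b = 10, c = 2
D = (10)^2 - 4(-2)(2) = 100 + 16 = 116

D = 116 > 0 but not a perfect square
The equation has 2 distinct real irrational roots.

Discriminant = 116, 2 distinct real irrational roots


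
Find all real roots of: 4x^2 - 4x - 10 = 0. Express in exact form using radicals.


Using the quadratic formula: x = (-b ± sqrt(b^2 - 4ac)) / (2a)
Here a = 4, b = -4, c = -10
Discriminant = b^2 - 4ac = (-4)^2 - 4(4)(-10) = 16 + 160 = 176
Since discriminant = 176 > 0, there are two real roots.
x = (4 ± 4*sqrt(11)) / 8
Simplifying: x = (1 ± sqrt(11)) / 2
Numerically: x ≈ 2.1583 or x ≈ -1.1583

x = (1 + sqrt(11)) / 2 or x = (1 - sqrt(11)) / 2


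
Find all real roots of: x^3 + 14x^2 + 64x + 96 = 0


Let p(x) = x^3 + 14x^2 + 64x + 96. By the rational root theorem (leading coefficient 1), any rational root is an integer divisor of 96: try ±1, ±2, ... in turn.
Test x = 1: value = 175 ≠ 0.
Test x = -1: value = 45 ≠ 0.
Test x = 2: value = 288 ≠ 0.
Test x = -2: value = 16 ≠ 0.
Test x = 3: value = 441 ≠ 0.
Test x = -3: value = 3 ≠ 0.
Test x = 4: value = 640 ≠ 0.
Test x = -4: value = 0 ✓, so (x + 4) is a factor.
Synthetic division by (x + 4): bring down 1; 1(-4) + 14 = 10; 10(-4) + 64 = 24; 24(-4) + 96 = 0 → quotient x^2 + 10x + 24, remainder 0.
Solve the quadratic x^2 + 10x + 24 = 0: discriminant = 10^2 - 4(1)(24) = 100 - 96 = 4.
sqrt(4) = 2, so x = (-10 ± 2)/2: x = -4 or x = -6.

x = -6, x = -4 (multiplicity 2)


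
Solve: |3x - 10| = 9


An absolute value equation |expr| = 9 gives two cases:
Case 1: 3x - 10 = 9
  3x = 19, so x = 19/3
Case 2: 3x - 10 = -9
  3x = 1, so x = 1/3

x = 1/3, x = 19/3


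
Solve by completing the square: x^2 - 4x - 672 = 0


Start: x^2 - 4x - 672 = 0
Move constant: x^2 - 4x = 672
Half of -4 is -2, squared is 4
Add 4 to both sides: x^2 - 4x + 4 = 676
(x - 2)^2 = 676
x - 2 = ±26
x = 2 + 26 = 28 or x = 2 - 26 = -24

x = -24, x = 28


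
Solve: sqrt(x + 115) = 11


Square both sides: x + 115 = 11^2 = 121
x = 121 - 115 = 6
x = 6
Check: sqrt(1*6 + 115) = sqrt(121) = 11 ✓

x = 6


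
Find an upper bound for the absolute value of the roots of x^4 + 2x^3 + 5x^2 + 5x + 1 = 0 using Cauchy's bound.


Cauchy's bound: all roots r satisfy |r| <= 1 + max(|a_i/a_n|) for i = 0,...,n-1
where a_n is the leading coefficient.

Coefficients: [1, 2, 5, 5, 1]
Leading coefficient a_n = 1
Ratios |a_i/a_n|: 2, 5, 5, 1
Maximum ratio: 5
Cauchy's bound: |r| <= 1 + 5 = 6

Upper bound = 6


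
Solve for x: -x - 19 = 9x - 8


Starting with: -x - 19 = 9x - 8
Move all x terms to left: (-1 - 9)x = -8 + 19
Simplify: -10x = 11
Divide both sides by -10: x = -11/10

x = -11/10


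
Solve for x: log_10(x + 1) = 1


Convert to exponential form: x + 1 = 10^1 = 10
x = 10 - 1 = 9
Check: log_10(9 + 1) = log_10(10) = log_10(10) = 1 ✓

x = 9


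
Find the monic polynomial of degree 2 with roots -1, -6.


A monic polynomial with roots -1, -6 is:
p(x) = (x + 1)(x + 6)
After multiplying by (x + 1): x + 1
After multiplying by (x + 6): x^2 + 7x + 6

x^2 + 7x + 6


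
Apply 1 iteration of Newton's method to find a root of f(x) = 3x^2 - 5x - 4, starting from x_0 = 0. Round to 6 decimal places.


Newton's method: x_(n+1) = x_n - f(x_n)/f'(x_n)
f(x) = 3x^2 - 5x - 4
f'(x) = 6x - 5

Iteration 1:
  f(0.000000) = -4.000000
  f'(0.000000) = -5.000000
  x_1 = 0.000000 - (-4.000000)/(-5.000000) = -0.800000

x_1 = -0.800000


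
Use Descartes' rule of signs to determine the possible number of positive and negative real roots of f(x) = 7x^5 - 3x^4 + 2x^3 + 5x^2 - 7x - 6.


Descartes' rule of signs:

For positive roots, count sign changes in f(x) = 7x^5 - 3x^4 + 2x^3 + 5x^2 - 7x - 6:
Signs of coefficients: +, -, +, +, -, -
Number of sign changes: 3
Possible positive real roots: 3, 1

For negative roots, examine f(-x) = -7x^5 - 3x^4 - 2x^3 + 5x^2 + 7x - 6:
Signs of coefficients: -, -, -, +, +, -
Number of sign changes: 2
Possible negative real roots: 2, 0

Positive roots: 3 or 1; Negative roots: 2 or 0


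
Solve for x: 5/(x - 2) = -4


Multiply both sides by (x - 2): 5 = -4(x - 2)
Distribute: 5 = -4x + 8
-4x = 5 - 8 = -3
x = 3/4

x = 3/4


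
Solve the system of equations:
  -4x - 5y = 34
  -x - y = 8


Using Cramer's rule:
Determinant D = (-4)(-1) - (-1)(-5) = 4 - 5 = -1
Dx = (34)(-1) - (8)(-5) = -34 + 40 = 6
Dy = (-4)(8) - (-1)(34) = -32 + 34 = 2
x = Dx/D = 6/-1 = -6
y = Dy/D = 2/-1 = -2

x = -6, y = -2


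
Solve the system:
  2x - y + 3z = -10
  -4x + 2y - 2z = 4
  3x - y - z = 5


Using Cramer's rule. Expand each determinant along the first row.
D  = 2*[2*(-1) - (-2)*(-1)] - (-1)*[(-4)*(-1) - (-2)*3] + 3*[(-4)*(-1) - 2*3]
  = 2*(-4) - (-1)*(10) + 3*(-2) = -4
Dx = (-10)*[2*(-1) - (-2)*(-1)] - (-1)*[4*(-1) - (-2)*5] + 3*[4*(-1) - 2*5]
  = (-10)*(-4) - (-1)*(6) + 3*(-14) = 4
Dy = 2*[4*(-1) - (-2)*5] - (-10)*[(-4)*(-1) - (-2)*3] + 3*[(-4)*5 - 4*3]
  = 2*(6) - (-10)*(10) + 3*(-32) = 16
Dz = 2*[2*5 - 4*(-1)] - (-1)*[(-4)*5 - 4*3] + (-10)*[(-4)*(-1) - 2*3]
  = 2*(14) - (-1)*(-32) + (-10)*(-2) = 16
x = Dx/D = 4/-4 = -1, y = Dy/D = 16/-4 = -4, z = Dz/D = 16/-4 = -4
Check eq1: (2)(-1) + (-1)(-4) + (3)(-4) = -10 = -10 ✓
Check eq2: (-4)(-1) + (2)(-4) + (-2)(-4) = 4 = 4 ✓
Check eq3: (3)(-1) + (-1)(-4) + (-1)(-4) = 5 = 5 ✓

x = -1, y = -4, z = -4


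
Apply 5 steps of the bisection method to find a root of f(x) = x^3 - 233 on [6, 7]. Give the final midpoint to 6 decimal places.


f(x) = x^3 - 233
f(6) = -17 < 0
f(7) = 110 > 0

Step 1: midpoint = (6.000000 + 7.000000)/2 = 6.500000
  f(6.500000) = 41.625000
  f(mid) > 0, so root is in [6.000000, 6.500000]

Step 2: midpoint = (6.000000 + 6.500000)/2 = 6.250000
  f(6.250000) = 11.140625
  f(mid) > 0, so root is in [6.000000, 6.250000]

Step 3: midpoint = (6.000000 + 6.250000)/2 = 6.125000
  f(6.125000) = -3.216797
  f(mid) < 0, so root is in [6.125000, 6.250000]

Step 4: midpoint = (6.125000 + 6.250000)/2 = 6.187500
  f(6.187500) = 3.889404
  f(mid) > 0, so root is in [6.125000, 6.187500]

Step 5: midpoint = (6.125000 + 6.187500)/2 = 6.156250
  f(6.156250) = 0.318268
  f(mid) > 0, so root is in [6.125000, 6.156250]

midpoint = 6.156250


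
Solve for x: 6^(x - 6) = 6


Express both sides with the same base.
6 = 6^1
Since the bases match, equate exponents: x - 6 = 1
So x = 1 - (-6) = 7

x = 7


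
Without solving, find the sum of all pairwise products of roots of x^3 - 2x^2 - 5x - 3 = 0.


By Vieta's formulas for x^3 + bx^2 + cx + d = 0:
  r1 + r2 + r3 = -b/a = 2
  r1*r2 + r1*r3 + r2*r3 = c/a = -5
  r1*r2*r3 = -d/a = 3


Sum of pairwise products = -5


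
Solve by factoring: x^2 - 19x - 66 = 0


We need two numbers that multiply to -66 and add to -19.
Those numbers are -22 and 3 (since (-22) * 3 = -66 and (-22) + 3 = -19).
So x^2 - 19x - 66 = (x - 22)(x + 3) = 0
Setting each factor to zero: x = 22 or x = -3

x = -3, x = 22


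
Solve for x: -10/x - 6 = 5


Subtract -6 from both sides: -10/x = 11
Multiply both sides by x: -10 = 11 * x
Divide by 11: x = -10/11

x = -10/11


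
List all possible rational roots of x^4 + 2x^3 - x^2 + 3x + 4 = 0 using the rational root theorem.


Rational root theorem: possible roots are ±p/q where:
  p divides the constant term (4): p ∈ {1, 2, 4}
  q divides the leading coefficient (1): q ∈ {1}

All possible rational roots: -4, -2, -1, 1, 2, 4

-4, -2, -1, 1, 2, 4


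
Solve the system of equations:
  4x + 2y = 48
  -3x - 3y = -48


Using Cramer's rule:
Determinant D = (4)(-3) - (-3)(2) = -12 + 6 = -6
Dx = (48)(-3) - (-48)(2) = -144 + 96 = -48
Dy = (4)(-48) - (-3)(48) = -192 + 144 = -48
x = Dx/D = -48/-6 = 8
y = Dy/D = -48/-6 = 8

x = 8, y = 8


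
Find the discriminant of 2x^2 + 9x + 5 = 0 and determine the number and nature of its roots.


For ax^2 + bx + c = 0, discriminant D = b^2 - 4ac
Here a = 2, b = 9, c = 5
D = (9)^2 - 4(2)(5) = 81 - 40 = 41

D = 41 > 0 but not a perfect square
The equation has 2 distinct real irrational roots.

Discriminant = 41, 2 distinct real irrational roots


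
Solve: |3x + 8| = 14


An absolute value equation |expr| = 14 gives two cases:
Case 1: 3x + 8 = 14
  3x = 6, so x = 2
Case 2: 3x + 8 = -14
  3x = -22, so x = -22/3

x = -22/3, x = 2


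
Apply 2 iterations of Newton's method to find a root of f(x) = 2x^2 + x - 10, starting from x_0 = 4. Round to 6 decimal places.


Newton's method: x_(n+1) = x_n - f(x_n)/f'(x_n)
f(x) = 2x^2 + x - 10
f'(x) = 4x + 1

Iteration 1:
  f(4.000000) = 26.000000
  f'(4.000000) = 17.000000
  x_1 = 4.000000 - (26.000000)/(17.000000) = 2.470588

Iteration 2:
  f(2.470588) = 4.678201
  f'(2.470588) = 10.882353
  x_2 = 2.470588 - (4.678201)/(10.882353) = 2.040700

x_2 = 2.040700


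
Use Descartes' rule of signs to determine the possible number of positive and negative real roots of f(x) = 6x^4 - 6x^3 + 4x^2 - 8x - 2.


Descartes' rule of signs:

For positive roots, count sign changes in f(x) = 6x^4 - 6x^3 + 4x^2 - 8x - 2:
Signs of coefficients: +, -, +, -, -
Number of sign changes: 3
Possible positive real roots: 3, 1

For negative roots, examine f(-x) = 6x^4 + 6x^3 + 4x^2 + 8x - 2:
Signs of coefficients: +, +, +, +, -
Number of sign changes: 1
Possible negative real roots: 1

Positive roots: 3 or 1; Negative roots: 1


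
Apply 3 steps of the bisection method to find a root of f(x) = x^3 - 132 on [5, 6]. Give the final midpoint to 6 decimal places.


f(x) = x^3 - 132
f(5) = -7 < 0
f(6) = 84 > 0

Step 1: midpoint = (5.000000 + 6.000000)/2 = 5.500000
  f(5.500000) = 34.375000
  f(mid) > 0, so root is in [5.000000, 5.500000]

Step 2: midpoint = (5.000000 + 5.500000)/2 = 5.250000
  f(5.250000) = 12.703125
  f(mid) > 0, so root is in [5.000000, 5.250000]

Step 3: midpoint = (5.000000 + 5.250000)/2 = 5.125000
  f(5.125000) = 2.611328
  f(mid) > 0, so root is in [5.000000, 5.125000]

midpoint = 5.125000


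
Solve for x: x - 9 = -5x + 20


Starting with: x - 9 = -5x + 20
Move all x terms to left: (1 + 5)x = 20 + 9
Simplify: 6x = 29
Divide both sides by 6: x = 29/6

x = 29/6


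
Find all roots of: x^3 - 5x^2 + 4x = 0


The constant term is 0, so x = 0 is a root. Factor out x:
  x^2 - 5x + 4 = 0
Solve the quadratic x^2 - 5x + 4 = 0: discriminant = (-5)^2 - 4(1)(4) = 25 - 16 = 9.
sqrt(9) = 3, so x = (5 ± 3)/2: x = 4 or x = 1.
Collecting all roots found:

x = 0, x = 1, x = 4


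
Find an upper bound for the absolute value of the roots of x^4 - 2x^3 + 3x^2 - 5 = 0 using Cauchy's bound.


Cauchy's bound: all roots r satisfy |r| <= 1 + max(|a_i/a_n|) for i = 0,...,n-1
where a_n is the leading coefficient.

Coefficients: [1, -2, 3, 0, -5]
Leading coefficient a_n = 1
Ratios |a_i/a_n|: 2, 3, 0, 5
Maximum ratio: 5
Cauchy's bound: |r| <= 1 + 5 = 6

Upper bound = 6


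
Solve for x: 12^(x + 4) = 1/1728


Express both sides with the same base.
1/1728 = 12^(-3)
Since the bases match, equate exponents: x + 4 = -3
So x = -3 - (4) = -7

x = -7


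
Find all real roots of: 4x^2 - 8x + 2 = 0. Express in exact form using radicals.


Using the quadratic formula: x = (-b ± sqrt(b^2 - 4ac)) / (2a)
Here a = 4, b = -8, c = 2
Discriminant = b^2 - 4ac = (-8)^2 - 4(4)(2) = 64 - 32 = 32
Since discriminant = 32 > 0, there are two real roots.
x = (8 ± 4*sqrt(2)) / 8
Simplifying: x = (2 ± sqrt(2)) / 2
Numerically: x ≈ 1.7071 or x ≈ 0.2929

x = (2 + sqrt(2)) / 2 or x = (2 - sqrt(2)) / 2


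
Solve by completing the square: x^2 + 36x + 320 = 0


Start: x^2 + 36x + 320 = 0
Move constant: x^2 + 36x = -320
Half of 36 is 18, squared is 324
Add 324 to both sides: x^2 + 36x + 324 = 4
(x + 18)^2 = 4
x + 18 = ±2
x = -18 + 2 = -16 or x = -18 - 2 = -20

x = -20, x = -16


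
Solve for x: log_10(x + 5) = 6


Convert to exponential form: x + 5 = 10^6 = 1000000
x = 1000000 - 5 = 999995
Check: log_10(999995 + 5) = log_10(1000000) = log_10(1000000) = 6 ✓

x = 999995


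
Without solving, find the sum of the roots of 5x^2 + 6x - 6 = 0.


By Vieta's formulas for ax^2 + bx + c = 0:
  Sum of roots = -b/a
  Product of roots = c/a

Here a = 5, b = 6, c = -6
Sum = -(6)/5 = -6/5
Product = -6/5 = -6/5

Sum = -6/5


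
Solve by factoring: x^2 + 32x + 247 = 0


We need two numbers that multiply to 247 and add to 32.
Those numbers are 13 and 19 (since 13 * 19 = 247 and 13 + 19 = 32).
So x^2 + 32x + 247 = (x + 13)(x + 19) = 0
Setting each factor to zero: x = -13 or x = -19

x = -19, x = -13


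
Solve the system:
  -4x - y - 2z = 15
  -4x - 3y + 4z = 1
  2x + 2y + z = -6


Using Cramer's rule. Expand each determinant along the first row.
D  = (-4)*[(-3)*1 - 4*2] - (-1)*[(-4)*1 - 4*2] + (-2)*[(-4)*2 - (-3)*2]
  = (-4)*(-11) - (-1)*(-12) + (-2)*(-2) = 36
Dx = 15*[(-3)*1 - 4*2] - (-1)*[1*1 - 4*(-6)] + (-2)*[1*2 - (-3)*(-6)]
  = 15*(-11) - (-1)*(25) + (-2)*(-16) = -108
Dy = (-4)*[1*1 - 4*(-6)] - 15*[(-4)*1 - 4*2] + (-2)*[(-4)*(-6) - 1*2]
  = (-4)*(25) - 15*(-12) + (-2)*(22) = 36
Dz = (-4)*[(-3)*(-6) - 1*2] - (-1)*[(-4)*(-6) - 1*2] + 15*[(-4)*2 - (-3)*2]
  = (-4)*(16) - (-1)*(22) + 15*(-2) = -72
x = Dx/D = -108/36 = -3, y = Dy/D = 36/36 = 1, z = Dz/D = -72/36 = -2
Check eq1: (-4)(-3) + (-1)(1) + (-2)(-2) = 15 = 15 ✓
Check eq2: (-4)(-3) + (-3)(1) + (4)(-2) = 1 = 1 ✓
Check eq3: (2)(-3) + (2)(1) + (1)(-2) = -6 = -6 ✓

x = -3, y = 1, z = -2


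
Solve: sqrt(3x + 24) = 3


Square both sides: 3x + 24 = 3^2 = 9
3x = 9 - 24 = -15
x = -5
Check: sqrt(3*(-5) + 24) = sqrt(9) = 3 ✓

x = -5


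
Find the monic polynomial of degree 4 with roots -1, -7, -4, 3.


A monic polynomial with roots -1, -7, -4, 3 is:
p(x) = (x + 1)(x + 7)(x + 4)(x - 3)
After multiplying by (x + 1): x + 1
After multiplying by (x + 7): x^2 + 8x + 7
After multiplying by (x + 4): x^3 + 12x^2 + 39x + 28
After multiplying by (x - 3): x^4 + 9x^3 + 3x^2 - 89x - 84

x^4 + 9x^3 + 3x^2 - 89x - 84


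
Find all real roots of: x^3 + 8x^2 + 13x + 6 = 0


Let p(x) = x^3 + 8x^2 + 13x + 6. By the rational root theorem (leading coefficient 1), any rational root is an integer divisor of 6: try ±1, ±2, ... in turn.
Test x = 1: value = 28 ≠ 0.
Test x = -1: value = 0 ✓, so (x + 1) is a factor.
Synthetic division by (x + 1): bring down 1; 1(-1) + 8 = 7; 7(-1) + 13 = 6; 6(-1) + 6 = 0 → quotient x^2 + 7x + 6, remainder 0.
Solve the quadratic x^2 + 7x + 6 = 0: discriminant = 7^2 - 4(1)(6) = 49 - 24 = 25.
sqrt(25) = 5, so x = (-7 ± 5)/2: x = -1 or x = -6.

x = -6, x = -1 (multiplicity 2)


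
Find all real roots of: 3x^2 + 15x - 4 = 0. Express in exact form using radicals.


Using the quadratic formula: x = (-b ± sqrt(b^2 - 4ac)) / (2a)
Here a = 3, b = 15, c = -4
Discriminant = b^2 - 4ac = 15^2 - 4(3)(-4) = 225 + 48 = 273
Since discriminant = 273 > 0, there are two real roots.
x = (-15 ± sqrt(273)) / 6
Numerically: x ≈ 0.2538 or x ≈ -5.2538

x = (-15 + sqrt(273)) / 6 or x = (-15 - sqrt(273)) / 6


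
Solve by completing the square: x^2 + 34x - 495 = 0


Start: x^2 + 34x - 495 = 0
Move constant: x^2 + 34x = 495
Half of 34 is 17, squared is 289
Add 289 to both sides: x^2 + 34x + 289 = 784
(x + 17)^2 = 784
x + 17 = ±28
x = -17 + 28 = 11 or x = -17 - 28 = -45

x = -45, x = 11


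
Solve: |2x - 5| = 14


An absolute value equation |expr| = 14 gives two cases:
Case 1: 2x - 5 = 14
  2x = 19, so x = 19/2
Case 2: 2x - 5 = -14
  2x = -9, so x = -9/2

x = -9/2, x = 19/2


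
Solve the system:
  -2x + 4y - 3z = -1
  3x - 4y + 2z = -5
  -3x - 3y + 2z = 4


Using Cramer's rule. Expand each determinant along the first row.
D  = (-2)*[(-4)*2 - 2*(-3)] - 4*[3*2 - 2*(-3)] + (-3)*[3*(-3) - (-4)*(-3)]
  = (-2)*(-2) - 4*(12) + (-3)*(-21) = 19
Dx = (-1)*[(-4)*2 - 2*(-3)] - 4*[(-5)*2 - 2*4] + (-3)*[(-5)*(-3) - (-4)*4]
  = (-1)*(-2) - 4*(-18) + (-3)*(31) = -19
Dy = (-2)*[(-5)*2 - 2*4] - (-1)*[3*2 - 2*(-3)] + (-3)*[3*4 - (-5)*(-3)]
  = (-2)*(-18) - (-1)*(12) + (-3)*(-3) = 57
Dz = (-2)*[(-4)*4 - (-5)*(-3)] - 4*[3*4 - (-5)*(-3)] + (-1)*[3*(-3) - (-4)*(-3)]
  = (-2)*(-31) - 4*(-3) + (-1)*(-21) = 95
x = Dx/D = -19/19 = -1, y = Dy/D = 57/19 = 3, z = Dz/D = 95/19 = 5
Check eq1: (-2)(-1) + (4)(3) + (-3)(5) = -1 = -1 ✓
Check eq2: (3)(-1) + (-4)(3) + (2)(5) = -5 = -5 ✓
Check eq3: (-3)(-1) + (-3)(3) + (2)(5) = 4 = 4 ✓

x = -1, y = 3, z = 5


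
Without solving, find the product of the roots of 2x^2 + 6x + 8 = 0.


By Vieta's formulas for ax^2 + bx + c = 0:
  Sum of roots = -b/a
  Product of roots = c/a

Here a = 2, b = 6, c = 8
Sum = -(6)/2 = -3
Product = 8/2 = 4

Product = 4


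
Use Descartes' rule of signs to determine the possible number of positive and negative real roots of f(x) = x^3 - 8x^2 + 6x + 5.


Descartes' rule of signs:

For positive roots, count sign changes in f(x) = x^3 - 8x^2 + 6x + 5:
Signs of coefficients: +, -, +, +
Number of sign changes: 2
Possible positive real roots: 2, 0

For negative roots, examine f(-x) = -x^3 - 8x^2 - 6x + 5:
Signs of coefficients: -, -, -, +
Number of sign changes: 1
Possible negative real roots: 1

Positive roots: 2 or 0; Negative roots: 1


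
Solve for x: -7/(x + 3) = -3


Multiply both sides by (x + 3): -7 = -3(x + 3)
Distribute: -7 = -3x - 9
-3x = -7 + 9 = 2
x = -2/3

x = -2/3


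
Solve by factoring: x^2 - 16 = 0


We need two numbers that multiply to -16 and add to 0.
Those numbers are 4 and -4 (since 4 * (-4) = -16 and 4 + (-4) = 0).
So x^2 - 16 = (x + 4)(x - 4) = 0
Setting each factor to zero: x = -4 or x = 4

x = -4, x = 4


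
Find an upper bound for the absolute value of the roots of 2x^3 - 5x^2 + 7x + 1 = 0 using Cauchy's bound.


Cauchy's bound: all roots r satisfy |r| <= 1 + max(|a_i/a_n|) for i = 0,...,n-1
where a_n is the leading coefficient.

Coefficients: [2, -5, 7, 1]
Leading coefficient a_n = 2
Ratios |a_i/a_n|: 5/2, 7/2, 1/2
Maximum ratio: 7/2
Cauchy's bound: |r| <= 1 + 7/2 = 9/2

Upper bound = 9/2


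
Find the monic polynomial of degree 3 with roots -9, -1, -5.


A monic polynomial with roots -9, -1, -5 is:
p(x) = (x + 9)(x + 1)(x + 5)
After multiplying by (x + 9): x + 9
After multiplying by (x + 1): x^2 + 10x + 9
After multiplying by (x + 5): x^3 + 15x^2 + 59x + 45

x^3 + 15x^2 + 59x + 45


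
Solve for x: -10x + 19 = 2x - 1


Starting with: -10x + 19 = 2x - 1
Move all x terms to left: (-10 - 2)x = -1 - 19
Simplify: -12x = -20
Divide both sides by -12: x = 5/3

x = 5/3


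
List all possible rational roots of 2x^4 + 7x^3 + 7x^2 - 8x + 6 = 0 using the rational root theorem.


Rational root theorem: possible roots are ±p/q where:
  p divides the constant term (6): p ∈ {1, 2, 3, 6}
  q divides the leading coefficient (2): q ∈ {1, 2}

All possible rational roots: -6, -3, -2, -3/2, -1, -1/2, 1/2, 1, 3/2, 2, 3, 6

-6, -3, -2, -3/2, -1, -1/2, 1/2, 1, 3/2, 2, 3, 6


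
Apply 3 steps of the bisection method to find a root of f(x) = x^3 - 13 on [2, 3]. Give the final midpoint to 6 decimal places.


f(x) = x^3 - 13
f(2) = -5 < 0
f(3) = 14 > 0

Step 1: midpoint = (2.000000 + 3.000000)/2 = 2.500000
  f(2.500000) = 2.625000
  f(mid) > 0, so root is in [2.000000, 2.500000]

Step 2: midpoint = (2.000000 + 2.500000)/2 = 2.250000
  f(2.250000) = -1.609375
  f(mid) < 0, so root is in [2.250000, 2.500000]

Step 3: midpoint = (2.250000 + 2.500000)/2 = 2.375000
  f(2.375000) = 0.396484
  f(mid) > 0, so root is in [2.250000, 2.375000]

midpoint = 2.375000


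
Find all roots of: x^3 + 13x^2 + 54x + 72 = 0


Let p(x) = x^3 + 13x^2 + 54x + 72. By the rational root theorem (leading coefficient 1), any rational root is an integer divisor of 72: try ±1, ±2, ... in turn.
Test x = 1: value = 140 ≠ 0.
Test x = -1: value = 30 ≠ 0.
Test x = 2: value = 240 ≠ 0.
Test x = -2: value = 8 ≠ 0.
Test x = 3: value = 378 ≠ 0.
Test x = -3: value = 0 ✓, so (x + 3) is a factor.
Synthetic division by (x + 3): bring down 1; 1(-3) + 13 = 10; 10(-3) + 54 = 24; 24(-3) + 72 = 0 → quotient x^2 + 10x + 24, remainder 0.
Solve the quadratic x^2 + 10x + 24 = 0: discriminant = 10^2 - 4(1)(24) = 100 - 96 = 4.
sqrt(4) = 2, so x = (-10 ± 2)/2: x = -4 or x = -6.
Collecting all roots found:

x = -6, x = -4, x = -3


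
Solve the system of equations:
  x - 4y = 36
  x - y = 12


Using Cramer's rule:
Determinant D = (1)(-1) - (1)(-4) = -1 + 4 = 3
Dx = (36)(-1) - (12)(-4) = -36 + 48 = 12
Dy = (1)(12) - (1)(36) = 12 - 36 = -24
x = Dx/D = 12/3 = 4
y = Dy/D = -24/3 = -8

x = 4, y = -8


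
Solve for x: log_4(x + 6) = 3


Convert to exponential form: x + 6 = 4^3 = 64
x = 64 - 6 = 58
Check: log_4(58 + 6) = log_4(64) = log_4(64) = 3 ✓

x = 58


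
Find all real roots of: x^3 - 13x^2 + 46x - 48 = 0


Let p(x) = x^3 - 13x^2 + 46x - 48. By the rational root theorem (leading coefficient 1), any rational root is an integer divisor of 48: try ±1, ±2, ... in turn.
Test x = 1: value = -14 ≠ 0.
Test x = -1: value = -108 ≠ 0.
Test x = 2: value = 0 ✓, so (x - 2) is a factor.
Synthetic division by (x - 2): bring down 1; 1(2) - 13 = -11; (-11)(2) + 46 = 24; 24(2) - 48 = 0 → quotient x^2 - 11x + 24, remainder 0.
Solve the quadratic x^2 - 11x + 24 = 0: discriminant = (-11)^2 - 4(1)(24) = 121 - 96 = 25.
sqrt(25) = 5, so x = (11 ± 5)/2: x = 8 or x = 3.

x = 2, x = 3, x = 8


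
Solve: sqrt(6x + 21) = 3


Square both sides: 6x + 21 = 3^2 = 9
6x = 9 - 21 = -12
x = -2
Check: sqrt(6*(-2) + 21) = sqrt(9) = 3 ✓

x = -2


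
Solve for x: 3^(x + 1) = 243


Express both sides with the same base.
243 = 3^5
Since the bases match, equate exponents: x + 1 = 5
So x = 5 - (1) = 4

x = 4


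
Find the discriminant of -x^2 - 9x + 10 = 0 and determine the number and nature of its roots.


For ax^2 + bx + c = 0, discriminant D = b^2 - 4ac
Here a = -1, b = -9, c = 10
D = (-9)^2 - 4(-1)(10) = 81 + 40 = 121

D = 121 > 0 and is a perfect square (sqrt = 11)
The equation has 2 distinct real rational roots.

Discriminant = 121, 2 distinct real rational roots


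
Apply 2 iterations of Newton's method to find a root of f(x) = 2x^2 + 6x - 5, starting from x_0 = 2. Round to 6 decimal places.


Newton's method: x_(n+1) = x_n - f(x_n)/f'(x_n)
f(x) = 2x^2 + 6x - 5
f'(x) = 4x + 6

Iteration 1:
  f(2.000000) = 15.000000
  f'(2.000000) = 14.000000
  x_1 = 2.000000 - (15.000000)/(14.000000) = 0.928571

Iteration 2:
  f(0.928571) = 2.295918
  f'(0.928571) = 9.714286
  x_2 = 0.928571 - (2.295918)/(9.714286) = 0.692227

x_2 = 0.692227


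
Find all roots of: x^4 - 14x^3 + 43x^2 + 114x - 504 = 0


Let p(x) = x^4 - 14x^3 + 43x^2 + 114x - 504. By the rational root theorem (leading coefficient 1), any rational root is an integer divisor of 504: try ±1, ±2, ... in turn.
Test x = 1: value = -360 ≠ 0.
Test x = -1: value = -560 ≠ 0.
Test x = 2: value = -200 ≠ 0.
Test x = -2: value = -432 ≠ 0.
Test x = 3: value = -72 ≠ 0.
Test x = -3: value = 0 ✓, so (x + 3) is a factor.
Synthetic division by (x + 3): bring down 1; 1(-3) - 14 = -17; (-17)(-3) + 43 = 94; 94(-3) + 114 = -168; (-168)(-3) - 504 = 0 → quotient x^3 - 17x^2 + 94x - 168, remainder 0.
Continue with the quotient x^3 - 17x^2 + 94x - 168 (candidates must divide 168; re-test x = -3 first in case it repeats).
Test x = -3: value = -630 ≠ 0.
Test x = 4: value = 0 ✓, so (x - 4) is a factor.
Synthetic division by (x - 4): bring down 1; 1(4) - 17 = -13; (-13)(4) + 94 = 42; 42(4) - 168 = 0 → quotient x^2 - 13x + 42, remainder 0.
Solve the quadratic x^2 - 13x + 42 = 0: discriminant = (-13)^2 - 4(1)(42) = 169 - 168 = 1.
sqrt(1) = 1, so x = (13 ± 1)/2: x = 7 or x = 6.
Collecting all roots found:

x = -3, x = 4, x = 6, x = 7


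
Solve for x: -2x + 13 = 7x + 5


Starting with: -2x + 13 = 7x + 5
Move all x terms to left: (-2 - 7)x = 5 - 13
Simplify: -9x = -8
Divide both sides by -9: x = 8/9

x = 8/9


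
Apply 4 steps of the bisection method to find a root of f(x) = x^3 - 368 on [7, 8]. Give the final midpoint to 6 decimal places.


f(x) = x^3 - 368
f(7) = -25 < 0
f(8) = 144 > 0

Step 1: midpoint = (7.000000 + 8.000000)/2 = 7.500000
  f(7.500000) = 53.875000
  f(mid) > 0, so root is in [7.000000, 7.500000]

Step 2: midpoint = (7.000000 + 7.500000)/2 = 7.250000
  f(7.250000) = 13.078125
  f(mid) > 0, so root is in [7.000000, 7.250000]

Step 3: midpoint = (7.000000 + 7.250000)/2 = 7.125000
  f(7.125000) = -6.294922
  f(mid) < 0, so root is in [7.125000, 7.250000]

Step 4: midpoint = (7.125000 + 7.250000)/2 = 7.187500
  f(7.187500) = 3.307373
  f(mid) > 0, so root is in [7.125000, 7.187500]

midpoint = 7.187500


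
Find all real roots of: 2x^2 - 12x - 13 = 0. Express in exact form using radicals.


Using the quadratic formula: x = (-b ± sqrt(b^2 - 4ac)) / (2a)
Here a = 2, b = -12, c = -13
Discriminant = b^2 - 4ac = (-12)^2 - 4(2)(-13) = 144 + 104 = 248
Since discriminant = 248 > 0, there are two real roots.
x = (12 ± 2*sqrt(62)) / 4
Simplifying: x = (6 ± sqrt(62)) / 2
Numerically: x ≈ 6.9370 or x ≈ -0.9370

x = (6 + sqrt(62)) / 2 or x = (6 - sqrt(62)) / 2


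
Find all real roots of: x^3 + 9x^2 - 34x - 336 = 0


Let p(x) = x^3 + 9x^2 - 34x - 336. By the rational root theorem (leading coefficient 1), any rational root is an integer divisor of 336: try ±1, ±2, ... in turn.
Test x = 1: value = -360 ≠ 0.
Test x = -1: value = -294 ≠ 0.
Test x = 2: value = -360 ≠ 0.
Test x = -2: value = -240 ≠ 0.
Test x = 3: value = -330 ≠ 0.
Test x = -3: value = -180 ≠ 0.
Test x = 4: value = -264 ≠ 0.
Test x = -4: value = -120 ≠ 0.
Test x = 6: value = 0 ✓, so (x - 6) is a factor.
Synthetic division by (x - 6): bring down 1; 1(6) + 9 = 15; 15(6) - 34 = 56; 56(6) - 336 = 0 → quotient x^2 + 15x + 56, remainder 0.
Solve the quadratic x^2 + 15x + 56 = 0: discriminant = 15^2 - 4(1)(56) = 225 - 224 = 1.
sqrt(1) = 1, so x = (-15 ± 1)/2: x = -7 or x = -8.

x = -8, x = -7, x = 6


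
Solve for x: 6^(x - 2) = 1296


Express both sides with the same base.
1296 = 6^4
Since the bases match, equate exponents: x - 2 = 4
So x = 4 - (-2) = 6

x = 6


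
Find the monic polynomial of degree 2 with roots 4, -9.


A monic polynomial with roots 4, -9 is:
p(x) = (x - 4)(x + 9)
After multiplying by (x - 4): x - 4
After multiplying by (x + 9): x^2 + 5x - 36

x^2 + 5x - 36


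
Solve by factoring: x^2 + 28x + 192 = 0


We need two numbers that multiply to 192 and add to 28.
Those numbers are 12 and 16 (since 12 * 16 = 192 and 12 + 16 = 28).
So x^2 + 28x + 192 = (x + 12)(x + 16) = 0
Setting each factor to zero: x = -12 or x = -16

x = -16, x = -12


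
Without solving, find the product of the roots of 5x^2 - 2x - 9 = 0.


By Vieta's formulas for ax^2 + bx + c = 0:
  Sum of roots = -b/a
  Product of roots = c/a

Here a = 5, b = -2, c = -9
Sum = -(-2)/5 = 2/5
Product = -9/5 = -9/5

Product = -9/5


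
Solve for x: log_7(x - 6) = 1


Convert to exponential form: x - 6 = 7^1 = 7
x = 7 + 6 = 13
Check: log_7(13 - 6) = log_7(7) = log_7(7) = 1 ✓

x = 13


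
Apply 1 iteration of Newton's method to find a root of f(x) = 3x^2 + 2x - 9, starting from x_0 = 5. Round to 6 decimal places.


Newton's method: x_(n+1) = x_n - f(x_n)/f'(x_n)
f(x) = 3x^2 + 2x - 9
f'(x) = 6x + 2

Iteration 1:
  f(5.000000) = 76.000000
  f'(5.000000) = 32.000000
  x_1 = 5.000000 - (76.000000)/(32.000000) = 2.625000

x_1 = 2.625000


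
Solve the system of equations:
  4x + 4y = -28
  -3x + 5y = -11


Using Cramer's rule:
Determinant D = (4)(5) - (-3)(4) = 20 + 12 = 32
Dx = (-28)(5) - (-11)(4) = -140 + 44 = -96
Dy = (4)(-11) - (-3)(-28) = -44 - 84 = -128
x = Dx/D = -96/32 = -3
y = Dy/D = -128/32 = -4

x = -3, y = -4


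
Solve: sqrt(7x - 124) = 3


Square both sides: 7x - 124 = 3^2 = 9
7x = 9 + 124 = 133
x = 19
Check: sqrt(7*19 - 124) = sqrt(9) = 3 ✓

x = 19


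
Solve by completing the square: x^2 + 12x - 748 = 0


Start: x^2 + 12x - 748 = 0
Move constant: x^2 + 12x = 748
Half of 12 is 6, squared is 36
Add 36 to both sides: x^2 + 12x + 36 = 784
(x + 6)^2 = 784
x + 6 = ±28
x = -6 + 28 = 22 or x = -6 - 28 = -34

x = -34, x = 22


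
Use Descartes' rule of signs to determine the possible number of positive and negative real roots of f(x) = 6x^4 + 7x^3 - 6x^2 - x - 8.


Descartes' rule of signs:

For positive roots, count sign changes in f(x) = 6x^4 + 7x^3 - 6x^2 - x - 8:
Signs of coefficients: +, +, -, -, -
Number of sign changes: 1
Possible positive real roots: 1

For negative roots, examine f(-x) = 6x^4 - 7x^3 - 6x^2 + x - 8:
Signs of coefficients: +, -, -, +, -
Number of sign changes: 3
Possible negative real roots: 3, 1

Positive roots: 1; Negative roots: 3 or 1


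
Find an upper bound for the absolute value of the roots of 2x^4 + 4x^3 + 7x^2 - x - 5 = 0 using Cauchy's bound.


Cauchy's bound: all roots r satisfy |r| <= 1 + max(|a_i/a_n|) for i = 0,...,n-1
where a_n is the leading coefficient.

Coefficients: [2, 4, 7, -1, -5]
Leading coefficient a_n = 2
Ratios |a_i/a_n|: 2, 7/2, 1/2, 5/2
Maximum ratio: 7/2
Cauchy's bound: |r| <= 1 + 7/2 = 9/2

Upper bound = 9/2


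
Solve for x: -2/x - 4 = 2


Subtract -4 from both sides: -2/x = 6
Multiply both sides by x: -2 = 6 * x
Divide by 6: x = -1/3

x = -1/3


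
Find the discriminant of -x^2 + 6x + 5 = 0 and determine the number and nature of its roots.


For ax^2 + bx + c = 0, discriminant D = b^2 - 4ac
Here a = -1, b = 6, c = 5
D = (6)^2 - 4(-1)(5) = 36 + 20 = 56

D = 56 > 0 but not a perfect square
The equation has 2 distinct real irrational roots.

Discriminant = 56, 2 distinct real irrational roots


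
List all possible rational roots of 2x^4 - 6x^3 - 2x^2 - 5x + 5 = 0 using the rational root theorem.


Rational root theorem: possible roots are ±p/q where:
  p divides the constant term (5): p ∈ {1, 5}
  q divides the leading coefficient (2): q ∈ {1, 2}

All possible rational roots: -5, -5/2, -1, -1/2, 1/2, 1, 5/2, 5

-5, -5/2, -1, -1/2, 1/2, 1, 5/2, 5


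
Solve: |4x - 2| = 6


An absolute value equation |expr| = 6 gives two cases:
Case 1: 4x - 2 = 6
  4x = 8, so x = 2
Case 2: 4x - 2 = -6
  4x = -4, so x = -1

x = -1, x = 2


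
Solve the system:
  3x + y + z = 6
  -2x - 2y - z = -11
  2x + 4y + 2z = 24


Using Cramer's rule. Expand each determinant along the first row.
D  = 3*[(-2)*2 - (-1)*4] - 1*[(-2)*2 - (-1)*2] + 1*[(-2)*4 - (-2)*2]
  = 3*(0) - 1*(-2) + 1*(-4) = -2
Dx = 6*[(-2)*2 - (-1)*4] - 1*[(-11)*2 - (-1)*24] + 1*[(-11)*4 - (-2)*24]
  = 6*(0) - 1*(2) + 1*(4) = 2
Dy = 3*[(-11)*2 - (-1)*24] - 6*[(-2)*2 - (-1)*2] + 1*[(-2)*24 - (-11)*2]
  = 3*(2) - 6*(-2) + 1*(-26) = -8
Dz = 3*[(-2)*24 - (-11)*4] - 1*[(-2)*24 - (-11)*2] + 6*[(-2)*4 - (-2)*2]
  = 3*(-4) - 1*(-26) + 6*(-4) = -10
x = Dx/D = 2/-2 = -1, y = Dy/D = -8/-2 = 4, z = Dz/D = -10/-2 = 5
Check eq1: (3)(-1) + (1)(4) + (1)(5) = 6 = 6 ✓
Check eq2: (-2)(-1) + (-2)(4) + (-1)(5) = -11 = -11 ✓
Check eq3: (2)(-1) + (4)(4) + (2)(5) = 24 = 24 ✓

x = -1, y = 4, z = 5


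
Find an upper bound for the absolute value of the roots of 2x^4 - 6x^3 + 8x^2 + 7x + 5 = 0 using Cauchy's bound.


Cauchy's bound: all roots r satisfy |r| <= 1 + max(|a_i/a_n|) for i = 0,...,n-1
where a_n is the leading coefficient.

Coefficients: [2, -6, 8, 7, 5]
Leading coefficient a_n = 2
Ratios |a_i/a_n|: 3, 4, 7/2, 5/2
Maximum ratio: 4
Cauchy's bound: |r| <= 1 + 4 = 5

Upper bound = 5


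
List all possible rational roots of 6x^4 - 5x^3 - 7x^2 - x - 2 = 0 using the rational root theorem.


Rational root theorem: possible roots are ±p/q where:
  p divides the constant term (-2): p ∈ {1, 2}
  q divides the leading coefficient (6): q ∈ {1, 2, 3, 6}

All possible rational roots: -2, -1, -2/3, -1/2, -1/3, -1/6, 1/6, 1/3, 1/2, 2/3, 1, 2

-2, -1, -2/3, -1/2, -1/3, -1/6, 1/6, 1/3, 1/2, 2/3, 1, 2


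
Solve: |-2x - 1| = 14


An absolute value equation |expr| = 14 gives two cases:
Case 1: -2x - 1 = 14
  -2x = 15, so x = -15/2
Case 2: -2x - 1 = -14
  -2x = -13, so x = 13/2

x = -15/2, x = 13/2


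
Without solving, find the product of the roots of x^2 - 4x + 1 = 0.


By Vieta's formulas for ax^2 + bx + c = 0:
  Sum of roots = -b/a
  Product of roots = c/a

Here a = 1, b = -4, c = 1
Sum = -(-4)/1 = 4
Product = 1/1 = 1

Product = 1


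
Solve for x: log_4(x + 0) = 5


Convert to exponential form: x + 0 = 4^5 = 1024
x = 1024 - 0 = 1024
Check: log_4(1024 + 0) = log_4(1024) = log_4(1024) = 5 ✓

x = 1024


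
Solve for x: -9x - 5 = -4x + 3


Starting with: -9x - 5 = -4x + 3
Move all x terms to left: (-9 + 4)x = 3 + 5
Simplify: -5x = 8
Divide both sides by -5: x = -8/5

x = -8/5


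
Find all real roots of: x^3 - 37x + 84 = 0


Let p(x) = x^3 - 37x + 84. By the rational root theorem (leading coefficient 1), any rational root is an integer divisor of 84: try ±1, ±2, ... in turn.
Test x = 1: value = 48 ≠ 0.
Test x = -1: value = 120 ≠ 0.
Test x = 2: value = 18 ≠ 0.
Test x = -2: value = 150 ≠ 0.
Test x = 3: value = 0 ✓, so (x - 3) is a factor.
Synthetic division by (x - 3): bring down 1; 1(3) + 0 = 3; 3(3) - 37 = -28; (-28)(3) + 84 = 0 → quotient x^2 + 3x - 28, remainder 0.
Solve the quadratic x^2 + 3x - 28 = 0: discriminant = 3^2 - 4(1)(-28) = 9 + 112 = 121.
sqrt(121) = 11, so x = (-3 ± 11)/2: x = 4 or x = -7.

x = -7, x = 3, x = 4


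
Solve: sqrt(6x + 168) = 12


Square both sides: 6x + 168 = 12^2 = 144
6x = 144 - 168 = -24
x = -4
Check: sqrt(6*(-4) + 168) = sqrt(144) = 12 ✓

x = -4


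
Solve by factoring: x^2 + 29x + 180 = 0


We need two numbers that multiply to 180 and add to 29.
Those numbers are 9 and 20 (since 9 * 20 = 180 and 9 + 20 = 29).
So x^2 + 29x + 180 = (x + 9)(x + 20) = 0
Setting each factor to zero: x = -9 or x = -20

x = -20, x = -9


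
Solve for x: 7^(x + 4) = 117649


Express both sides with the same base.
117649 = 7^6
Since the bases match, equate exponents: x + 4 = 6
So x = 6 - (4) = 2

x = 2


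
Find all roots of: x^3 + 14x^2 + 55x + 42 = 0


Let p(x) = x^3 + 14x^2 + 55x + 42. By the rational root theorem (leading coefficient 1), any rational root is an integer divisor of 42: try ±1, ±2, ... in turn.
Test x = 1: value = 112 ≠ 0.
Test x = -1: value = 0 ✓, so (x + 1) is a factor.
Synthetic division by (x + 1): bring down 1; 1(-1) + 14 = 13; 13(-1) + 55 = 42; 42(-1) + 42 = 0 → quotient x^2 + 13x + 42, remainder 0.
Solve the quadratic x^2 + 13x + 42 = 0: discriminant = 13^2 - 4(1)(42) = 169 - 168 = 1.
sqrt(1) = 1, so x = (-13 ± 1)/2: x = -6 or x = -7.
Collecting all roots found:

x = -7, x = -6, x = -1


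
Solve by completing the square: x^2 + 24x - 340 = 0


Start: x^2 + 24x - 340 = 0
Move constant: x^2 + 24x = 340
Half of 24 is 12, squared is 144
Add 144 to both sides: x^2 + 24x + 144 = 484
(x + 12)^2 = 484
x + 12 = ±22
x = -12 + 22 = 10 or x = -12 - 22 = -34

x = -34, x = 10


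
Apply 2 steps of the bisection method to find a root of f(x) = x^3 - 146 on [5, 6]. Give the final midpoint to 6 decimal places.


f(x) = x^3 - 146
f(5) = -21 < 0
f(6) = 70 > 0

Step 1: midpoint = (5.000000 + 6.000000)/2 = 5.500000
  f(5.500000) = 20.375000
  f(mid) > 0, so root is in [5.000000, 5.500000]

Step 2: midpoint = (5.000000 + 5.500000)/2 = 5.250000
  f(5.250000) = -1.296875
  f(mid) < 0, so root is in [5.250000, 5.500000]

midpoint = 5.250000


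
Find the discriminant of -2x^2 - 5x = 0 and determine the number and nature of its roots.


For ax^2 + bx + c = 0, discriminant D = b^2 - 4ac
Here a = -2, b = -5, c = 0
D = (-5)^2 - 4(-2)(0) = 25 - 0 = 25

D = 25 > 0 and is a perfect square (sqrt = 5)
The equation has 2 distinct real rational roots.

Discriminant = 25, 2 distinct real rational roots


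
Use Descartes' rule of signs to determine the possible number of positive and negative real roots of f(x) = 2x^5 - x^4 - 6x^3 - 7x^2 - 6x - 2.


Descartes' rule of signs:

For positive roots, count sign changes in f(x) = 2x^5 - x^4 - 6x^3 - 7x^2 - 6x - 2:
Signs of coefficients: +, -, -, -, -, -
Number of sign changes: 1
Possible positive real roots: 1

For negative roots, examine f(-x) = -2x^5 - x^4 + 6x^3 - 7x^2 + 6x - 2:
Signs of coefficients: -, -, +, -, +, -
Number of sign changes: 4
Possible negative real roots: 4, 2, 0

Positive roots: 1; Negative roots: 4 or 2 or 0


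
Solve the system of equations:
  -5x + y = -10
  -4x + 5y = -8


Using Cramer's rule:
Determinant D = (-5)(5) - (-4)(1) = -25 + 4 = -21
Dx = (-10)(5) - (-8)(1) = -50 + 8 = -42
Dy = (-5)(-8) - (-4)(-10) = 40 - 40 = 0
x = Dx/D = -42/-21 = 2
y = Dy/D = 0/-21 = 0

x = 2, y = 0


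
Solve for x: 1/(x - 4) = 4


Multiply both sides by (x - 4): 1 = 4(x - 4)
Distribute: 1 = 4x - 16
4x = 1 + 16 = 17
x = 17/4

x = 17/4


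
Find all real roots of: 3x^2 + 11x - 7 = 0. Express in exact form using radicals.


Using the quadratic formula: x = (-b ± sqrt(b^2 - 4ac)) / (2a)
Here a = 3, b = 11, c = -7
Discriminant = b^2 - 4ac = 11^2 - 4(3)(-7) = 121 + 84 = 205
Since discriminant = 205 > 0, there are two real roots.
x = (-11 ± sqrt(205)) / 6
Numerically: x ≈ 0.5530 or x ≈ -4.2196

x = (-11 + sqrt(205)) / 6 or x = (-11 - sqrt(205)) / 6


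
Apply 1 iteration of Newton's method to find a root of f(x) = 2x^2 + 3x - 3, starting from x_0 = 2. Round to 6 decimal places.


Newton's method: x_(n+1) = x_n - f(x_n)/f'(x_n)
f(x) = 2x^2 + 3x - 3
f'(x) = 4x + 3

Iteration 1:
  f(2.000000) = 11.000000
  f'(2.000000) = 11.000000
  x_1 = 2.000000 - (11.000000)/(11.000000) = 1.000000

x_1 = 1.000000


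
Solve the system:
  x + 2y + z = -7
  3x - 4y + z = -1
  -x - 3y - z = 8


Using Cramer's rule. Expand each determinant along the first row.
D  = 1*[(-4)*(-1) - 1*(-3)] - 2*[3*(-1) - 1*(-1)] + 1*[3*(-3) - (-4)*(-1)]
  = 1*(7) - 2*(-2) + 1*(-13) = -2
Dx = (-7)*[(-4)*(-1) - 1*(-3)] - 2*[(-1)*(-1) - 1*8] + 1*[(-1)*(-3) - (-4)*8]
  = (-7)*(7) - 2*(-7) + 1*(35) = 0
Dy = 1*[(-1)*(-1) - 1*8] - (-7)*[3*(-1) - 1*(-1)] + 1*[3*8 - (-1)*(-1)]
  = 1*(-7) - (-7)*(-2) + 1*(23) = 2
Dz = 1*[(-4)*8 - (-1)*(-3)] - 2*[3*8 - (-1)*(-1)] + (-7)*[3*(-3) - (-4)*(-1)]
  = 1*(-35) - 2*(23) + (-7)*(-13) = 10
x = Dx/D = 0/-2 = 0, y = Dy/D = 2/-2 = -1, z = Dz/D = 10/-2 = -5
Check eq1: (1)(0) + (2)(-1) + (1)(-5) = -7 = -7 ✓
Check eq2: (3)(0) + (-4)(-1) + (1)(-5) = -1 = -1 ✓
Check eq3: (-1)(0) + (-3)(-1) + (-1)(-5) = 8 = 8 ✓

x = 0, y = -1, z = -5
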